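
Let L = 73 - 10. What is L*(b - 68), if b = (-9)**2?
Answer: 819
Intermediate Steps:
L = 63
b = 81
L*(b - 68) = 63*(81 - 68) = 63*13 = 819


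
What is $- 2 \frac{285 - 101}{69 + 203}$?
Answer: $- \frac{23}{17} \approx -1.3529$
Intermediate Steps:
$- 2 \frac{285 - 101}{69 + 203} = - 2 \cdot \frac{184}{272} = - 2 \cdot 184 \cdot \frac{1}{272} = \left(-2\right) \frac{23}{34} = - \frac{23}{17}$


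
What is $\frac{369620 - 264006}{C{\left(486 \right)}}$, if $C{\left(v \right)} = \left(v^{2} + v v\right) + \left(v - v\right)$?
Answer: $\frac{52807}{236196} \approx 0.22357$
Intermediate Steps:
$C{\left(v \right)} = 2 v^{2}$ ($C{\left(v \right)} = \left(v^{2} + v^{2}\right) + 0 = 2 v^{2} + 0 = 2 v^{2}$)
$\frac{369620 - 264006}{C{\left(486 \right)}} = \frac{369620 - 264006}{2 \cdot 486^{2}} = \frac{369620 - 264006}{2 \cdot 236196} = \frac{105614}{472392} = 105614 \cdot \frac{1}{472392} = \frac{52807}{236196}$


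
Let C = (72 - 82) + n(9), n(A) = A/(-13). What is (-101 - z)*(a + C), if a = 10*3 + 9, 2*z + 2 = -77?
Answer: -22632/13 ≈ -1740.9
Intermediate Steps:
n(A) = -A/13 (n(A) = A*(-1/13) = -A/13)
z = -79/2 (z = -1 + (½)*(-77) = -1 - 77/2 = -79/2 ≈ -39.500)
a = 39 (a = 30 + 9 = 39)
C = -139/13 (C = (72 - 82) - 1/13*9 = -10 - 9/13 = -139/13 ≈ -10.692)
(-101 - z)*(a + C) = (-101 - 1*(-79/2))*(39 - 139/13) = (-101 + 79/2)*(368/13) = -123/2*368/13 = -22632/13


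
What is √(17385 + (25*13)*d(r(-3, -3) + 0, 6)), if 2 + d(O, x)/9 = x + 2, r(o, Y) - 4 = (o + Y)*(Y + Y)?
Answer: √34935 ≈ 186.91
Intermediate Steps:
r(o, Y) = 4 + 2*Y*(Y + o) (r(o, Y) = 4 + (o + Y)*(Y + Y) = 4 + (Y + o)*(2*Y) = 4 + 2*Y*(Y + o))
d(O, x) = 9*x (d(O, x) = -18 + 9*(x + 2) = -18 + 9*(2 + x) = -18 + (18 + 9*x) = 9*x)
√(17385 + (25*13)*d(r(-3, -3) + 0, 6)) = √(17385 + (25*13)*(9*6)) = √(17385 + 325*54) = √(17385 + 17550) = √34935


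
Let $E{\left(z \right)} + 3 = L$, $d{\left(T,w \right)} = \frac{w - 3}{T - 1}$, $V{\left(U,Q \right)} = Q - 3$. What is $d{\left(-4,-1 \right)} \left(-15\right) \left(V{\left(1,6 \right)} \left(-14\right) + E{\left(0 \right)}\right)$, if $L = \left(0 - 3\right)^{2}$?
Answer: $432$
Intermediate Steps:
$V{\left(U,Q \right)} = -3 + Q$
$d{\left(T,w \right)} = \frac{-3 + w}{-1 + T}$
$L = 9$ ($L = \left(-3\right)^{2} = 9$)
$E{\left(z \right)} = 6$ ($E{\left(z \right)} = -3 + 9 = 6$)
$d{\left(-4,-1 \right)} \left(-15\right) \left(V{\left(1,6 \right)} \left(-14\right) + E{\left(0 \right)}\right) = \frac{-3 - 1}{-1 - 4} \left(-15\right) \left(\left(-3 + 6\right) \left(-14\right) + 6\right) = \frac{1}{-5} \left(-4\right) \left(-15\right) \left(3 \left(-14\right) + 6\right) = \left(- \frac{1}{5}\right) \left(-4\right) \left(-15\right) \left(-42 + 6\right) = \frac{4}{5} \left(-15\right) \left(-36\right) = \left(-12\right) \left(-36\right) = 432$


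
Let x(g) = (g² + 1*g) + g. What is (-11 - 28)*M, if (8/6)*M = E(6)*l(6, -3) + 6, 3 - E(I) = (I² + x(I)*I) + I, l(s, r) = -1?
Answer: -38961/4 ≈ -9740.3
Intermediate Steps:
x(g) = g² + 2*g (x(g) = (g² + g) + g = (g + g²) + g = g² + 2*g)
E(I) = 3 - I - I² - I²*(2 + I) (E(I) = 3 - ((I² + (I*(2 + I))*I) + I) = 3 - ((I² + I²*(2 + I)) + I) = 3 - (I + I² + I²*(2 + I)) = 3 + (-I - I² - I²*(2 + I)) = 3 - I - I² - I²*(2 + I))
M = 999/4 (M = 3*((3 - 1*6 - 1*6³ - 3*6²)*(-1) + 6)/4 = 3*((3 - 6 - 1*216 - 3*36)*(-1) + 6)/4 = 3*((3 - 6 - 216 - 108)*(-1) + 6)/4 = 3*(-327*(-1) + 6)/4 = 3*(327 + 6)/4 = (¾)*333 = 999/4 ≈ 249.75)
(-11 - 28)*M = (-11 - 28)*(999/4) = -39*999/4 = -38961/4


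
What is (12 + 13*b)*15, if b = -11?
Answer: -1965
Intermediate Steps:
(12 + 13*b)*15 = (12 + 13*(-11))*15 = (12 - 143)*15 = -131*15 = -1965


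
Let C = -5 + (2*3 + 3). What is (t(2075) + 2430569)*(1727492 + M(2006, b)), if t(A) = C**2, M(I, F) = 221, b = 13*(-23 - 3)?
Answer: 4199353302105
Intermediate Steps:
C = 4 (C = -5 + (6 + 3) = -5 + 9 = 4)
b = -338 (b = 13*(-26) = -338)
t(A) = 16 (t(A) = 4**2 = 16)
(t(2075) + 2430569)*(1727492 + M(2006, b)) = (16 + 2430569)*(1727492 + 221) = 2430585*1727713 = 4199353302105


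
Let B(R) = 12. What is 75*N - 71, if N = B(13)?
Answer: 829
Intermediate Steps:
N = 12
75*N - 71 = 75*12 - 71 = 900 - 71 = 829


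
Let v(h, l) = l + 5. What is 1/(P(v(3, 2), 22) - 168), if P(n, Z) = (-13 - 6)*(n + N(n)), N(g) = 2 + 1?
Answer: -1/358 ≈ -0.0027933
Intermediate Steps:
N(g) = 3
v(h, l) = 5 + l
P(n, Z) = -57 - 19*n (P(n, Z) = (-13 - 6)*(n + 3) = -19*(3 + n) = -57 - 19*n)
1/(P(v(3, 2), 22) - 168) = 1/((-57 - 19*(5 + 2)) - 168) = 1/((-57 - 19*7) - 168) = 1/((-57 - 133) - 168) = 1/(-190 - 168) = 1/(-358) = -1/358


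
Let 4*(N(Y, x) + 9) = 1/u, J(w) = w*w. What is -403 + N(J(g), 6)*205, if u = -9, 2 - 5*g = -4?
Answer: -81133/36 ≈ -2253.7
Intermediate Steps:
g = 6/5 (g = ⅖ - ⅕*(-4) = ⅖ + ⅘ = 6/5 ≈ 1.2000)
J(w) = w²
N(Y, x) = -325/36 (N(Y, x) = -9 + (¼)/(-9) = -9 + (¼)*(-⅑) = -9 - 1/36 = -325/36)
-403 + N(J(g), 6)*205 = -403 - 325/36*205 = -403 - 66625/36 = -81133/36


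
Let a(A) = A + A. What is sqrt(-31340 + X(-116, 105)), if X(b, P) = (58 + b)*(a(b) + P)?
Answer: I*sqrt(23974) ≈ 154.84*I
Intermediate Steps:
a(A) = 2*A
X(b, P) = (58 + b)*(P + 2*b) (X(b, P) = (58 + b)*(2*b + P) = (58 + b)*(P + 2*b))
sqrt(-31340 + X(-116, 105)) = sqrt(-31340 + (2*(-116)**2 + 58*105 + 116*(-116) + 105*(-116))) = sqrt(-31340 + (2*13456 + 6090 - 13456 - 12180)) = sqrt(-31340 + (26912 + 6090 - 13456 - 12180)) = sqrt(-31340 + 7366) = sqrt(-23974) = I*sqrt(23974)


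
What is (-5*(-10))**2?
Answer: 2500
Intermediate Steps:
(-5*(-10))**2 = 50**2 = 2500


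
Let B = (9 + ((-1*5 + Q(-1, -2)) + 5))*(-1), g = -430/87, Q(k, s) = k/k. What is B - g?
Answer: -440/87 ≈ -5.0575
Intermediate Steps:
Q(k, s) = 1
g = -430/87 (g = -430*1/87 = -430/87 ≈ -4.9425)
B = -10 (B = (9 + ((-1*5 + 1) + 5))*(-1) = (9 + ((-5 + 1) + 5))*(-1) = (9 + (-4 + 5))*(-1) = (9 + 1)*(-1) = 10*(-1) = -10)
B - g = -10 - 1*(-430/87) = -10 + 430/87 = -440/87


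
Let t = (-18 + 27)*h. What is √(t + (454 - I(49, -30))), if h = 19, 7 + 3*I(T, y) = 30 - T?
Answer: √5703/3 ≈ 25.173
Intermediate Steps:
I(T, y) = 23/3 - T/3 (I(T, y) = -7/3 + (30 - T)/3 = -7/3 + (10 - T/3) = 23/3 - T/3)
t = 171 (t = (-18 + 27)*19 = 9*19 = 171)
√(t + (454 - I(49, -30))) = √(171 + (454 - (23/3 - ⅓*49))) = √(171 + (454 - (23/3 - 49/3))) = √(171 + (454 - 1*(-26/3))) = √(171 + (454 + 26/3)) = √(171 + 1388/3) = √(1901/3) = √5703/3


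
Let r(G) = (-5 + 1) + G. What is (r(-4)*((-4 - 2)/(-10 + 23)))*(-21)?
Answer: -1008/13 ≈ -77.538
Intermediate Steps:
r(G) = -4 + G
(r(-4)*((-4 - 2)/(-10 + 23)))*(-21) = ((-4 - 4)*((-4 - 2)/(-10 + 23)))*(-21) = -(-48)/13*(-21) = -8*(-6/13)*(-21) = (48/13)*(-21) = -1008/13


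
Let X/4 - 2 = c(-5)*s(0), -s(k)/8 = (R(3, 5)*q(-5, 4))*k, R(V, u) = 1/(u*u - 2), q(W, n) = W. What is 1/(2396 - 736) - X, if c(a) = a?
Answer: -13279/1660 ≈ -7.9994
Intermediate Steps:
R(V, u) = 1/(-2 + u**2) (R(V, u) = 1/(u**2 - 2) = 1/(-2 + u**2))
s(k) = 40*k/23 (s(k) = -8*-5/(-2 + 5**2)*k = -8*-5/(-2 + 25)*k = -8*-5/23*k = -8*(1/23)*(-5)*k = -(-40)*k/23 = 40*k/23)
X = 8 (X = 8 + 4*(-200*0/23) = 8 + 4*(-5*0) = 8 + 4*0 = 8 + 0 = 8)
1/(2396 - 736) - X = 1/(2396 - 736) - 1*8 = 1/1660 - 8 = -13279/1660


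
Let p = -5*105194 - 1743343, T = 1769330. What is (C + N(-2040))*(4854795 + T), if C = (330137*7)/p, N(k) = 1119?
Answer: 16805738238998000/2269313 ≈ 7.4056e+9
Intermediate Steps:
p = -2269313 (p = -525970 - 1743343 = -2269313)
C = -2310959/2269313 (C = (330137*7)/(-2269313) = 2310959*(-1/2269313) = -2310959/2269313 ≈ -1.0184)
(C + N(-2040))*(4854795 + T) = (-2310959/2269313 + 1119)*(4854795 + 1769330) = (2537050288/2269313)*6624125 = 16805738238998000/2269313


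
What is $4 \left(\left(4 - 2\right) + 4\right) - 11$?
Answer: $13$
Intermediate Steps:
$4 \left(\left(4 - 2\right) + 4\right) - 11 = 4 \left(2 + 4\right) - 11 = 4 \cdot 6 - 11 = 24 - 11 = 13$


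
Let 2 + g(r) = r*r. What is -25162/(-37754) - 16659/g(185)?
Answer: 116087620/646027571 ≈ 0.17969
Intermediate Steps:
g(r) = -2 + r² (g(r) = -2 + r*r = -2 + r²)
-25162/(-37754) - 16659/g(185) = -25162/(-37754) - 16659/(-2 + 185²) = -25162*(-1/37754) - 16659/(-2 + 34225) = 12581/18877 - 16659/34223 = 116087620/646027571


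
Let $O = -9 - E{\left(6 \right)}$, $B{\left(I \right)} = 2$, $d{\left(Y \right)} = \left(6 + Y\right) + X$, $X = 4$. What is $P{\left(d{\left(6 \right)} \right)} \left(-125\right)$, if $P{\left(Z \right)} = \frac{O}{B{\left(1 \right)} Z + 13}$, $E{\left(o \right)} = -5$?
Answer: $\frac{100}{9} \approx 11.111$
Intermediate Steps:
$d{\left(Y \right)} = 10 + Y$ ($d{\left(Y \right)} = \left(6 + Y\right) + 4 = 10 + Y$)
$O = -4$ ($O = -9 - -5 = -9 + 5 = -4$)
$P{\left(Z \right)} = - \frac{4}{13 + 2 Z}$ ($P{\left(Z \right)} = - \frac{4}{2 Z + 13} = - \frac{4}{13 + 2 Z}$)
$P{\left(d{\left(6 \right)} \right)} \left(-125\right) = - \frac{4}{13 + 2 \left(10 + 6\right)} \left(-125\right) = - \frac{4}{13 + 2 \cdot 16} \left(-125\right) = - \frac{4}{13 + 32} \left(-125\right) = - \frac{4}{45} \left(-125\right) = \left(-4\right) \frac{1}{45} \left(-125\right) = \left(- \frac{4}{45}\right) \left(-125\right) = \frac{100}{9}$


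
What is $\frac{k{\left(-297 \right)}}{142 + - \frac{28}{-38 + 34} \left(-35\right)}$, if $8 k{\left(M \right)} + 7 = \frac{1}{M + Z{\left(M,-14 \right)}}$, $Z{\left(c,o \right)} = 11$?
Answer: $\frac{2003}{235664} \approx 0.0084994$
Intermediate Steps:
$k{\left(M \right)} = - \frac{7}{8} + \frac{1}{8 \left(11 + M\right)}$ ($k{\left(M \right)} = - \frac{7}{8} + \frac{1}{8 \left(M + 11\right)} = - \frac{7}{8} + \frac{1}{8 \left(11 + M\right)}$)
$\frac{k{\left(-297 \right)}}{142 + - \frac{28}{-38 + 34} \left(-35\right)} = \frac{\frac{1}{8} \frac{1}{11 - 297} \left(-76 - -2079\right)}{142 + - \frac{28}{-38 + 34} \left(-35\right)} = \frac{\frac{1}{8} \frac{1}{-286} \left(-76 + 2079\right)}{142 + - \frac{28}{-4} \left(-35\right)} = \frac{\frac{1}{8} \left(- \frac{1}{286}\right) 2003}{142 + \left(-28\right) \left(- \frac{1}{4}\right) \left(-35\right)} = - \frac{2003}{2288 \left(142 + 7 \left(-35\right)\right)} = - \frac{2003}{2288 \left(142 - 245\right)} = - \frac{2003}{2288 \left(-103\right)} = \left(- \frac{2003}{2288}\right) \left(- \frac{1}{103}\right) = \frac{2003}{235664}$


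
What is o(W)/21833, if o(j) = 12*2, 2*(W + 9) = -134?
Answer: 24/21833 ≈ 0.0010993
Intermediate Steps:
W = -76 (W = -9 + (½)*(-134) = -9 - 67 = -76)
o(j) = 24
o(W)/21833 = 24/21833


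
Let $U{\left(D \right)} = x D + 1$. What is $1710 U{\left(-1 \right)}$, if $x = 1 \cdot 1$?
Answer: $0$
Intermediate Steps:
$x = 1$
$U{\left(D \right)} = 1 + D$ ($U{\left(D \right)} = 1 D + 1 = D + 1 = 1 + D$)
$1710 U{\left(-1 \right)} = 1710 \left(1 - 1\right) = 1710 \cdot 0 = 0$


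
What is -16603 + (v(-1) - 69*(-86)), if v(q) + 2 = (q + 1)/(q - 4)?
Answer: -10671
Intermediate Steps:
v(q) = -2 + (1 + q)/(-4 + q) (v(q) = -2 + (q + 1)/(q - 4) = -2 + (1 + q)/(-4 + q))
-16603 + (v(-1) - 69*(-86)) = -16603 + ((9 - 1*(-1))/(-4 - 1) - 69*(-86)) = -16603 + ((9 + 1)/(-5) + 5934) = -16603 + (-⅕*10 + 5934) = -16603 + (-2 + 5934) = -16603 + 5932 = -10671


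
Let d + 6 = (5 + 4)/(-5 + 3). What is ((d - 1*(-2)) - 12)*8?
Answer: -164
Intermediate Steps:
d = -21/2 (d = -6 + (5 + 4)/(-5 + 3) = -6 + 9/(-2) = -6 + 9*(-½) = -6 - 9/2 = -21/2 ≈ -10.500)
((d - 1*(-2)) - 12)*8 = ((-21/2 - 1*(-2)) - 12)*8 = ((-21/2 + 2) - 12)*8 = (-17/2 - 12)*8 = -41/2*8 = -164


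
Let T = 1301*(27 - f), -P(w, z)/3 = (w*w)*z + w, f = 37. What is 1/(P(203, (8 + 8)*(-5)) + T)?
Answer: 1/9876541 ≈ 1.0125e-7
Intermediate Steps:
P(w, z) = -3*w - 3*z*w² (P(w, z) = -3*((w*w)*z + w) = -3*(w²*z + w) = -3*(z*w² + w) = -3*(w + z*w²) = -3*w - 3*z*w²)
T = -13010 (T = 1301*(27 - 1*37) = 1301*(27 - 37) = 1301*(-10) = -13010)
1/(P(203, (8 + 8)*(-5)) + T) = 1/(-3*203*(1 + 203*((8 + 8)*(-5))) - 13010) = 1/(-3*203*(1 + 203*(16*(-5))) - 13010) = 1/(-3*203*(1 + 203*(-80)) - 13010) = 1/(-3*203*(1 - 16240) - 13010) = 1/(-3*203*(-16239) - 13010) = 1/(9889551 - 13010) = 1/9876541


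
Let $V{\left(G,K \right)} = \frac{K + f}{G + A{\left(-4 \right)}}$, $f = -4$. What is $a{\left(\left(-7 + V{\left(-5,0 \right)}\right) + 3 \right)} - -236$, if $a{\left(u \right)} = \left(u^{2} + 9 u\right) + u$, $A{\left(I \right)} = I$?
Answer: $\frac{17260}{81} \approx 213.09$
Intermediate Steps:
$V{\left(G,K \right)} = \frac{-4 + K}{-4 + G}$ ($V{\left(G,K \right)} = \frac{K - 4}{G - 4} = \frac{-4 + K}{-4 + G}$)
$a{\left(u \right)} = u^{2} + 10 u$
$a{\left(\left(-7 + V{\left(-5,0 \right)}\right) + 3 \right)} - -236 = \left(\left(-7 + \frac{-4 + 0}{-4 - 5}\right) + 3\right) \left(10 + \left(\left(-7 + \frac{-4 + 0}{-4 - 5}\right) + 3\right)\right) - -236 = \left(\left(-7 + \frac{1}{-9} \left(-4\right)\right) + 3\right) \left(10 + \left(\left(-7 + \frac{1}{-9} \left(-4\right)\right) + 3\right)\right) + 236 = \left(\left(-7 - - \frac{4}{9}\right) + 3\right) \left(10 + \left(\left(-7 - - \frac{4}{9}\right) + 3\right)\right) + 236 = \left(\left(-7 + \frac{4}{9}\right) + 3\right) \left(10 + \left(\left(-7 + \frac{4}{9}\right) + 3\right)\right) + 236 = \left(- \frac{59}{9} + 3\right) \left(10 + \left(- \frac{59}{9} + 3\right)\right) + 236 = - \frac{32 \left(10 - \frac{32}{9}\right)}{9} + 236 = \left(- \frac{32}{9}\right) \frac{58}{9} + 236 = - \frac{1856}{81} + 236 = \frac{17260}{81}$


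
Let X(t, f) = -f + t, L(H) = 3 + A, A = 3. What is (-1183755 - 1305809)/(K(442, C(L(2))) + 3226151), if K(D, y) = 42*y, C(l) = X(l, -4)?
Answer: -2489564/3226571 ≈ -0.77158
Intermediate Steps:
L(H) = 6 (L(H) = 3 + 3 = 6)
X(t, f) = t - f
C(l) = 4 + l (C(l) = l - 1*(-4) = l + 4 = 4 + l)
(-1183755 - 1305809)/(K(442, C(L(2))) + 3226151) = (-1183755 - 1305809)/(42*(4 + 6) + 3226151) = -2489564/(42*10 + 3226151) = -2489564/(420 + 3226151) = -2489564/3226571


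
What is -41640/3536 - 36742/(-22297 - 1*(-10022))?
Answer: -47651411/5425550 ≈ -8.7828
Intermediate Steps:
-41640/3536 - 36742/(-22297 - 1*(-10022)) = -41640*1/3536 - 36742/(-22297 + 10022) = -5205/442 - 36742/(-12275) = -5205/442 - 36742*(-1/12275) = -5205/442 + 36742/12275 = -47651411/5425550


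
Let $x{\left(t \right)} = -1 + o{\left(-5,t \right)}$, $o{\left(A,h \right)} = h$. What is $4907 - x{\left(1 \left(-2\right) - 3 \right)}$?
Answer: $4913$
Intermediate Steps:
$x{\left(t \right)} = -1 + t$
$4907 - x{\left(1 \left(-2\right) - 3 \right)} = 4907 - \left(-1 + \left(1 \left(-2\right) - 3\right)\right) = 4907 - \left(-1 - 5\right) = 4907 - -6 = 4907 + 6 = 4913$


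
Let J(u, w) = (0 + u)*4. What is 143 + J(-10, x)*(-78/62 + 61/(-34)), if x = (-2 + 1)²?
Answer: 139701/527 ≈ 265.09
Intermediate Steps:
x = 1 (x = (-1)² = 1)
J(u, w) = 4*u (J(u, w) = u*4 = 4*u)
143 + J(-10, x)*(-78/62 + 61/(-34)) = 143 + (4*(-10))*(-78/62 + 61/(-34)) = 143 - 40*(-78*1/62 + 61*(-1/34)) = 143 - 40*(-39/31 - 61/34) = 143 - 40*(-3217/1054) = 143 + 64340/527 = 139701/527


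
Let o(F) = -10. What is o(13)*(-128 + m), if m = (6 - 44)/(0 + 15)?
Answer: 3916/3 ≈ 1305.3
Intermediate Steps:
m = -38/15 ≈ -2.5333
o(13)*(-128 + m) = -10*(-128 - 38/15) = -10*(-1958/15) = 3916/3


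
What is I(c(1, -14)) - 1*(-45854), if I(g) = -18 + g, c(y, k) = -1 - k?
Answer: 45849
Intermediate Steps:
I(c(1, -14)) - 1*(-45854) = (-18 + (-1 - 1*(-14))) - 1*(-45854) = (-18 + (-1 + 14)) + 45854 = (-18 + 13) + 45854 = -5 + 45854 = 45849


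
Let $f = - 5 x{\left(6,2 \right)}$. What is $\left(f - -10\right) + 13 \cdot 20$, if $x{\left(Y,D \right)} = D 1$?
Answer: $260$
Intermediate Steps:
$x{\left(Y,D \right)} = D$
$f = -10$ ($f = \left(-5\right) 2 = -10$)
$\left(f - -10\right) + 13 \cdot 20 = \left(-10 - -10\right) + 13 \cdot 20 = \left(-10 + 10\right) + 260 = 0 + 260 = 260$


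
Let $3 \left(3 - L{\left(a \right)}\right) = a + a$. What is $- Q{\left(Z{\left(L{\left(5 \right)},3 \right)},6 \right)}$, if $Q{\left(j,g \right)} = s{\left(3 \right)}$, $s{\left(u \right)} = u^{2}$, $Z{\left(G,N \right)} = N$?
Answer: $-9$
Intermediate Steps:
$L{\left(a \right)} = 3 - \frac{2 a}{3}$ ($L{\left(a \right)} = 3 - \frac{a + a}{3} = 3 - \frac{2 a}{3}$)
$Q{\left(j,g \right)} = 9$ ($Q{\left(j,g \right)} = 3^{2} = 9$)
$- Q{\left(Z{\left(L{\left(5 \right)},3 \right)},6 \right)} = \left(-1\right) 9 = -9$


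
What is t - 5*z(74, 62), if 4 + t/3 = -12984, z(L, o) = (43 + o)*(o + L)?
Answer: -110364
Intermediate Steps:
z(L, o) = (43 + o)*(L + o)
t = -38964 (t = -12 + 3*(-12984) = -12 - 38952 = -38964)
t - 5*z(74, 62) = -38964 - 5*(62**2 + 43*74 + 43*62 + 74*62) = -38964 - 5*(3844 + 3182 + 2666 + 4588) = -38964 - 5*14280 = -38964 - 71400 = -110364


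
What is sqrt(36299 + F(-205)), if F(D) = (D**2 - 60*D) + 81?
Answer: sqrt(90705) ≈ 301.17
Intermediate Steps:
F(D) = 81 + D**2 - 60*D
sqrt(36299 + F(-205)) = sqrt(36299 + (81 + (-205)**2 - 60*(-205))) = sqrt(36299 + (81 + 42025 + 12300)) = sqrt(36299 + 54406) = sqrt(90705)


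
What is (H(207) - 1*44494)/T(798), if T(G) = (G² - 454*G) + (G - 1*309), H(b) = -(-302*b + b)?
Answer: 17813/275001 ≈ 0.064774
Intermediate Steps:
H(b) = 301*b (H(b) = -(-301)*b = 301*b)
T(G) = -309 + G² - 453*G (T(G) = (G² - 454*G) + (G - 309) = (G² - 454*G) + (-309 + G) = -309 + G² - 453*G)
(H(207) - 1*44494)/T(798) = (301*207 - 1*44494)/(-309 + 798² - 453*798) = (62307 - 44494)/(-309 + 636804 - 361494) = 17813/275001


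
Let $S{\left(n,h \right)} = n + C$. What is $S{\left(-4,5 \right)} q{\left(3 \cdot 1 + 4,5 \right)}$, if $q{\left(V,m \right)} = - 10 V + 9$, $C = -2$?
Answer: $366$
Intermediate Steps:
$q{\left(V,m \right)} = 9 - 10 V$
$S{\left(n,h \right)} = -2 + n$ ($S{\left(n,h \right)} = n - 2 = -2 + n$)
$S{\left(-4,5 \right)} q{\left(3 \cdot 1 + 4,5 \right)} = \left(-2 - 4\right) \left(9 - 10 \left(3 \cdot 1 + 4\right)\right) = - 6 \left(9 - 10 \left(3 + 4\right)\right) = - 6 \left(9 - 70\right) = \left(-6\right) \left(-61\right) = 366$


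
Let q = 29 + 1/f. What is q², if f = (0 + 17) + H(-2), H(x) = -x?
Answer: 304704/361 ≈ 844.06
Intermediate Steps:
f = 19 (f = (0 + 17) - 1*(-2) = 17 + 2 = 19)
q = 552/19 (q = 29 + 1/19 = 552/19 ≈ 29.053)
q² = (552/19)² = 304704/361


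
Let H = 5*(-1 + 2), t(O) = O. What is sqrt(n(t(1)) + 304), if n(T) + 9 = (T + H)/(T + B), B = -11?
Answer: 8*sqrt(115)/5 ≈ 17.158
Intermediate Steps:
H = 5 (H = 5*1 = 5)
n(T) = -9 + (5 + T)/(-11 + T) (n(T) = -9 + (T + 5)/(T - 11) = -9 + (5 + T)/(-11 + T))
sqrt(n(t(1)) + 304) = sqrt(8*(13 - 1*1)/(-11 + 1) + 304) = sqrt(8*(13 - 1)/(-10) + 304) = sqrt(8*(-1/10)*12 + 304) = sqrt(-48/5 + 304) = sqrt(1472/5) = 8*sqrt(115)/5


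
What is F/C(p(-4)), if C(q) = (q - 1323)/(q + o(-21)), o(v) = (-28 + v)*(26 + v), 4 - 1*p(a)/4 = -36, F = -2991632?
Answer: -254288720/1163 ≈ -2.1865e+5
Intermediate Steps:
p(a) = 160 (p(a) = 16 - 4*(-36) = 16 + 144 = 160)
C(q) = (-1323 + q)/(-245 + q) (C(q) = (q - 1323)/(q + (-728 + (-21)**2 - 2*(-21))) = (-1323 + q)/(q + (-728 + 441 + 42)) = (-1323 + q)/(q - 245) = (-1323 + q)/(-245 + q))
F/C(p(-4)) = -2991632*(-245 + 160)/(-1323 + 160) = -2991632/(-1163/(-85)) = -2991632/((-1/85*(-1163))) = -2991632/1163/85 = -2991632*85/1163 = -254288720/1163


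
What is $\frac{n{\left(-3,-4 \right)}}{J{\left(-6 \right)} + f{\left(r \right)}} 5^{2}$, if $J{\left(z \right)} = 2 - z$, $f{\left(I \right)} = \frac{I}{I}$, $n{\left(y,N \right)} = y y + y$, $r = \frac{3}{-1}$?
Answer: $\frac{50}{3} \approx 16.667$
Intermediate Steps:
$r = -3$ ($r = 3 \left(-1\right) = -3$)
$n{\left(y,N \right)} = y + y^{2}$ ($n{\left(y,N \right)} = y^{2} + y = y + y^{2}$)
$f{\left(I \right)} = 1$
$\frac{n{\left(-3,-4 \right)}}{J{\left(-6 \right)} + f{\left(r \right)}} 5^{2} = \frac{\left(-3\right) \left(1 - 3\right)}{\left(2 - -6\right) + 1} \cdot 5^{2} = \frac{\left(-3\right) \left(-2\right)}{\left(2 + 6\right) + 1} \cdot 25 = \frac{1}{8 + 1} \cdot 6 \cdot 25 = \frac{1}{9} \cdot 6 \cdot 25 = \frac{2}{3} \cdot 25 = \frac{50}{3}$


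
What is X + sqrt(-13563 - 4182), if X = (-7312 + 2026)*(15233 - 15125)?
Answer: -570888 + 13*I*sqrt(105) ≈ -5.7089e+5 + 133.21*I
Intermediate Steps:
X = -570888 (X = -5286*108 = -570888)
X + sqrt(-13563 - 4182) = -570888 + sqrt(-13563 - 4182) = -570888 + sqrt(-17745) = -570888 + 13*I*sqrt(105)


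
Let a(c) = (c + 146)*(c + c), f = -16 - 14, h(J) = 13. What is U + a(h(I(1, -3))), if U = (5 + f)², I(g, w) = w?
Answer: 4759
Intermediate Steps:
f = -30
a(c) = 2*c*(146 + c) (a(c) = (146 + c)*(2*c) = 2*c*(146 + c))
U = 625 (U = (5 - 30)² = (-25)² = 625)
U + a(h(I(1, -3))) = 625 + 2*13*(146 + 13) = 625 + 2*13*159 = 625 + 4134 = 4759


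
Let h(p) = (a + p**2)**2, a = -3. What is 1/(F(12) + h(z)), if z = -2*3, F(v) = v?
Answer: 1/1101 ≈ 0.00090826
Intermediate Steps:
z = -6
h(p) = (-3 + p**2)**2
1/(F(12) + h(z)) = 1/(12 + (-3 + (-6)**2)**2) = 1/(12 + (-3 + 36)**2) = 1/(12 + 33**2) = 1/(12 + 1089) = 1/1101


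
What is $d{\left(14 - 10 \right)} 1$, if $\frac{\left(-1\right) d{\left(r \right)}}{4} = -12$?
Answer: $48$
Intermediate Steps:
$d{\left(r \right)} = 48$ ($d{\left(r \right)} = \left(-4\right) \left(-12\right) = 48$)
$d{\left(14 - 10 \right)} 1 = 48 \cdot 1 = 48$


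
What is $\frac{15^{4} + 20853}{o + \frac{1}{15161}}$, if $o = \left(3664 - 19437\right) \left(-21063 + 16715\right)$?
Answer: $\frac{1083677958}{1039756601645} \approx 0.0010422$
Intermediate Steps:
$o = 68581004$ ($o = \left(-15773\right) \left(-4348\right) = 68581004$)
$\frac{15^{4} + 20853}{o + \frac{1}{15161}} = \frac{15^{4} + 20853}{68581004 + \frac{1}{15161}} = \frac{50625 + 20853}{68581004 + \frac{1}{15161}} = \frac{71478}{\frac{1039756601645}{15161}} = 71478 \cdot \frac{15161}{1039756601645} = \frac{1083677958}{1039756601645}$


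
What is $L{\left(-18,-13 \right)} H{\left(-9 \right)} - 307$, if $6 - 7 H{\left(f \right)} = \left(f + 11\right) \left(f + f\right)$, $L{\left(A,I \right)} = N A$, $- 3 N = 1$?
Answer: $-271$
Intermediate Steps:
$N = - \frac{1}{3}$ ($N = \left(- \frac{1}{3}\right) 1 = - \frac{1}{3} \approx -0.33333$)
$L{\left(A,I \right)} = - \frac{A}{3}$
$H{\left(f \right)} = \frac{6}{7} - \frac{2 f \left(11 + f\right)}{7}$ ($H{\left(f \right)} = \frac{6}{7} - \frac{\left(f + 11\right) \left(f + f\right)}{7} = \frac{6}{7} - \frac{\left(11 + f\right) 2 f}{7} = \frac{6}{7} - \frac{2 f \left(11 + f\right)}{7}$)
$L{\left(-18,-13 \right)} H{\left(-9 \right)} - 307 = \left(- \frac{1}{3}\right) \left(-18\right) \left(\frac{6}{7} - - \frac{198}{7} - \frac{2 \left(-9\right)^{2}}{7}\right) - 307 = 6 \left(\frac{6}{7} + \frac{198}{7} - \frac{162}{7}\right) - 307 = 6 \cdot 6 - 307 = 36 - 307 = -271$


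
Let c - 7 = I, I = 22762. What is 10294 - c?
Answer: -12475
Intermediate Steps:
c = 22769 (c = 7 + 22762 = 22769)
10294 - c = 10294 - 1*22769 = 10294 - 22769 = -12475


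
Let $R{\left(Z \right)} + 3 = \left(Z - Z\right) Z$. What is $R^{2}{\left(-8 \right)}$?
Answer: $9$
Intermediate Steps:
$R{\left(Z \right)} = -3$ ($R{\left(Z \right)} = -3 + \left(Z - Z\right) Z = -3 + 0 Z = -3 + 0 = -3$)
$R^{2}{\left(-8 \right)} = \left(-3\right)^{2} = 9$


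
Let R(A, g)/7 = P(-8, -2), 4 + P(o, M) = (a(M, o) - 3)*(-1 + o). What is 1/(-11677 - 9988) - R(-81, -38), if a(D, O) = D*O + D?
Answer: 15620464/21665 ≈ 721.00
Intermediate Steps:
a(D, O) = D + D*O
P(o, M) = -4 + (-1 + o)*(-3 + M*(1 + o)) (P(o, M) = -4 + (M*(1 + o) - 3)*(-1 + o) = -4 + (-3 + M*(1 + o))*(-1 + o) = -4 + (-1 + o)*(-3 + M*(1 + o)))
R(A, g) = -721 (R(A, g) = 7*(-1 - 1*(-2) - 3*(-8) - 2*(-8)**2) = 7*(-1 + 2 + 24 - 2*64) = 7*(-1 + 2 + 24 - 128) = 7*(-103) = -721)
1/(-11677 - 9988) - R(-81, -38) = 1/(-11677 - 9988) - 1*(-721) = 1/(-21665) + 721 = -1/21665 + 721 = 15620464/21665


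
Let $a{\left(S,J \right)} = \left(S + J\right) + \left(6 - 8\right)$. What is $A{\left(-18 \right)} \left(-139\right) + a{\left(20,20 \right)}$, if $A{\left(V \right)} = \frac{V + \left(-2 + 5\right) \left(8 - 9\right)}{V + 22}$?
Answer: $\frac{3071}{4} \approx 767.75$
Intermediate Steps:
$A{\left(V \right)} = \frac{-3 + V}{22 + V}$ ($A{\left(V \right)} = \frac{V + 3 \left(-1\right)}{22 + V} = \frac{V - 3}{22 + V} = \frac{-3 + V}{22 + V}$)
$a{\left(S,J \right)} = -2 + J + S$ ($a{\left(S,J \right)} = \left(J + S\right) - 2 = -2 + J + S$)
$A{\left(-18 \right)} \left(-139\right) + a{\left(20,20 \right)} = \frac{-3 - 18}{22 - 18} \left(-139\right) + \left(-2 + 20 + 20\right) = \frac{1}{4} \left(-21\right) \left(-139\right) + 38 = \left(- \frac{21}{4}\right) \left(-139\right) + 38 = \frac{2919}{4} + 38 = \frac{3071}{4}$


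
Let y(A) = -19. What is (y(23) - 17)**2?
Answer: 1296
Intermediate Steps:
(y(23) - 17)**2 = (-19 - 17)**2 = (-36)**2 = 1296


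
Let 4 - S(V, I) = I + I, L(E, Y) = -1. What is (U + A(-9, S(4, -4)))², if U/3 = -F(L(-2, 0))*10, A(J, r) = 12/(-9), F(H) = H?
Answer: 7396/9 ≈ 821.78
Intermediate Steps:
S(V, I) = 4 - 2*I (S(V, I) = 4 - (I + I) = 4 - 2*I)
A(J, r) = -4/3 (A(J, r) = 12*(-⅑) = -4/3)
U = 30 (U = 3*(-(-1)*10) = 3*(-1*(-10)) = 3*10 = 30)
(U + A(-9, S(4, -4)))² = (30 - 4/3)² = (86/3)² = 7396/9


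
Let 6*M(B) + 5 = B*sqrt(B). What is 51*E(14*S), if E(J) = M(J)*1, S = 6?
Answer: -85/2 + 1428*sqrt(21) ≈ 6501.4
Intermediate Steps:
M(B) = -5/6 + B**(3/2)/6 (M(B) = -5/6 + (B*sqrt(B))/6 = -5/6 + B**(3/2)/6)
E(J) = -5/6 + J**(3/2)/6 (E(J) = (-5/6 + J**(3/2)/6)*1 = -5/6 + J**(3/2)/6)
51*E(14*S) = 51*(-5/6 + (14*6)**(3/2)/6) = 51*(-5/6 + 84**(3/2)/6) = 51*(-5/6 + (168*sqrt(21))/6) = 51*(-5/6 + 28*sqrt(21)) = -85/2 + 1428*sqrt(21)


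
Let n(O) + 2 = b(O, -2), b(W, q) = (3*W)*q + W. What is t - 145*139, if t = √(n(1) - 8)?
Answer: -20155 + I*√15 ≈ -20155.0 + 3.873*I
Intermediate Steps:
b(W, q) = W + 3*W*q (b(W, q) = 3*W*q + W = W + 3*W*q)
n(O) = -2 - 5*O (n(O) = -2 + O*(1 + 3*(-2)) = -2 + O*(1 - 6) = -2 + O*(-5) = -2 - 5*O)
t = I*√15 (t = √((-2 - 5*1) - 8) = √((-2 - 5) - 8) = √(-7 - 8) = √(-15) = I*√15 ≈ 3.873*I)
t - 145*139 = I*√15 - 145*139 = I*√15 - 20155 = -20155 + I*√15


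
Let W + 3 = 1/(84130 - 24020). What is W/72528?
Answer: -180329/4359658080 ≈ -4.1363e-5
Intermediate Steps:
W = -180329/60110 (W = -3 + 1/(84130 - 24020) = -3 + 1/60110 = -180329/60110 ≈ -3.0000)
W/72528 = -180329/60110/72528 = -180329/60110*1/72528 = -180329/4359658080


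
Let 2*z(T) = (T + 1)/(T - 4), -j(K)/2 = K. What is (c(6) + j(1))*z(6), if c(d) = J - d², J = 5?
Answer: -231/4 ≈ -57.750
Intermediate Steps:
j(K) = -2*K
c(d) = 5 - d²
z(T) = (1 + T)/(2*(-4 + T)) (z(T) = ((T + 1)/(T - 4))/2 = ((1 + T)/(-4 + T))/2 = (1 + T)/(2*(-4 + T)))
(c(6) + j(1))*z(6) = ((5 - 1*6²) - 2*1)*((1 + 6)/(2*(-4 + 6))) = ((5 - 1*36) - 2)*((½)*7/2) = ((5 - 36) - 2)*((½)*(½)*7) = (-31 - 2)*(7/4) = -33*7/4 = -231/4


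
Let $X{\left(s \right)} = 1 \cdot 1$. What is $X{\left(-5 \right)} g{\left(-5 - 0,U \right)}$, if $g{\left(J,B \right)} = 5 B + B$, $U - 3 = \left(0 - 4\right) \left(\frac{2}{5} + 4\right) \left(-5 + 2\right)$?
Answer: $\frac{1674}{5} \approx 334.8$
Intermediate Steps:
$X{\left(s \right)} = 1$
$U = \frac{279}{5}$ ($U = 3 + \left(0 - 4\right) \left(\frac{2}{5} + 4\right) \left(-5 + 2\right) = 3 + - 4 \left(2 \cdot \frac{1}{5} + 4\right) \left(-3\right) = 3 + - 4 \left(\frac{2}{5} + 4\right) \left(-3\right) = 3 + \left(-4\right) \frac{22}{5} \left(-3\right) = 3 - - \frac{264}{5} = 3 + \frac{264}{5} = \frac{279}{5} \approx 55.8$)
$g{\left(J,B \right)} = 6 B$
$X{\left(-5 \right)} g{\left(-5 - 0,U \right)} = 1 \cdot 6 \cdot \frac{279}{5} = 1 \cdot \frac{1674}{5} = \frac{1674}{5}$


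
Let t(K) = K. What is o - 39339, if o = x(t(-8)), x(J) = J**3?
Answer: -39851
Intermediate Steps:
o = -512 (o = (-8)**3 = -512)
o - 39339 = -512 - 39339 = -39851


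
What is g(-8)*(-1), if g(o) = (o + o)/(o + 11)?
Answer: 16/3 ≈ 5.3333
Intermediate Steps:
g(o) = 2*o/(11 + o) (g(o) = (2*o)/(11 + o) = 2*o/(11 + o))
g(-8)*(-1) = (2*(-8)/(11 - 8))*(-1) = (2*(-8)/3)*(-1) = (2*(-8)*(1/3))*(-1) = -16/3*(-1) = 16/3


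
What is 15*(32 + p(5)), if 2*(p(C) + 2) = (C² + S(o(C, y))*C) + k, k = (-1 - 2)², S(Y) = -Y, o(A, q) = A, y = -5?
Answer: 1035/2 ≈ 517.50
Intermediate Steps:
k = 9 (k = (-3)² = 9)
p(C) = 5/2 (p(C) = -2 + ((C² + (-C)*C) + 9)/2 = -2 + ((C² - C²) + 9)/2 = -2 + (0 + 9)/2 = -2 + (½)*9 = -2 + 9/2 = 5/2)
15*(32 + p(5)) = 15*(32 + 5/2) = 15*(69/2) = 1035/2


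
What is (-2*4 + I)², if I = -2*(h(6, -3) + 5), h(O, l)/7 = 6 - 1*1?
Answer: 7744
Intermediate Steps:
h(O, l) = 35 (h(O, l) = 7*(6 - 1*1) = 7*(6 - 1) = 7*5 = 35)
I = -80 (I = -2*(35 + 5) = -2*40 = -80)
(-2*4 + I)² = (-2*4 - 80)² = (-8 - 80)² = (-88)² = 7744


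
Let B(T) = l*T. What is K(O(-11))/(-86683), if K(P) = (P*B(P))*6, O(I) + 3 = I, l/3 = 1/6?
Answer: -588/86683 ≈ -0.0067833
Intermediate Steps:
l = 1/2 (l = 3/6 = 3*(1/6) = 1/2 ≈ 0.50000)
O(I) = -3 + I
B(T) = T/2
K(P) = 3*P**2 (K(P) = (P*(P/2))*6 = (P**2/2)*6 = 3*P**2)
K(O(-11))/(-86683) = (3*(-3 - 11)**2)/(-86683) = (3*(-14)**2)*(-1/86683) = (3*196)*(-1/86683) = 588*(-1/86683) = -588/86683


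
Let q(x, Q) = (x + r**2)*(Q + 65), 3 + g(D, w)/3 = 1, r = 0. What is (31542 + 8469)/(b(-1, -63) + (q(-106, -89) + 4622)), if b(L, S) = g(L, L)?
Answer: 40011/7160 ≈ 5.5881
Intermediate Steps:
g(D, w) = -6 (g(D, w) = -9 + 3*1 = -9 + 3 = -6)
b(L, S) = -6
q(x, Q) = x*(65 + Q) (q(x, Q) = (x + 0**2)*(Q + 65) = (x + 0)*(65 + Q) = x*(65 + Q))
(31542 + 8469)/(b(-1, -63) + (q(-106, -89) + 4622)) = (31542 + 8469)/(-6 + (-106*(65 - 89) + 4622)) = 40011/(-6 + (-106*(-24) + 4622)) = 40011/(-6 + (2544 + 4622)) = 40011/(-6 + 7166) = 40011/7160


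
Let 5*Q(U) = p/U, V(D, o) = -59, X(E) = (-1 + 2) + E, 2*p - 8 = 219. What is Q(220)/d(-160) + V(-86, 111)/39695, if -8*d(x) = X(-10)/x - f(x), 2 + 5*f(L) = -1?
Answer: -57737041/45847725 ≈ -1.2593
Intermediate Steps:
p = 227/2 (p = 4 + (1/2)*219 = 4 + 219/2 = 227/2 ≈ 113.50)
X(E) = 1 + E
f(L) = -3/5 (f(L) = -2/5 + (1/5)*(-1) = -2/5 - 1/5 = -3/5)
Q(U) = 227/(10*U) (Q(U) = (227/(2*U))/5 = 227/(10*U))
d(x) = -3/40 + 9/(8*x) (d(x) = -((1 - 10)/x - 1*(-3/5))/8 = -(-9/x + 3/5)/8 = -(3/5 - 9/x)/8 = -3/40 + 9/(8*x))
Q(220)/d(-160) + V(-86, 111)/39695 = ((227/10)/220)/(((3/40)*(15 - 1*(-160))/(-160))) - 59/39695 = ((227/10)*(1/220))/(((3/40)*(-1/160)*(15 + 160))) - 59*1/39695 = 227/(2200*(((3/40)*(-1/160)*175))) - 59/39695 = 227/(2200*(-21/256)) - 59/39695 = (227/2200)*(-256/21) - 59/39695 = -7264/5775 - 59/39695 = -57737041/45847725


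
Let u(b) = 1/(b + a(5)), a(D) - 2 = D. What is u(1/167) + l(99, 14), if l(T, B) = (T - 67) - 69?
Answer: -43123/1170 ≈ -36.857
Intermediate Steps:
l(T, B) = -136 + T (l(T, B) = (-67 + T) - 69 = -136 + T)
a(D) = 2 + D
u(b) = 1/(7 + b) (u(b) = 1/(b + (2 + 5)) = 1/(b + 7) = 1/(7 + b))
u(1/167) + l(99, 14) = 1/(7 + 1/167) + (-136 + 99) = 1/(7 + 1/167) - 37 = 1/(1170/167) - 37 = 167/1170 - 37 = -43123/1170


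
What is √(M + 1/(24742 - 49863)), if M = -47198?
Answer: I*√29784988951039/25121 ≈ 217.25*I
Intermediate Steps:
√(M + 1/(24742 - 49863)) = √(-47198 + 1/(24742 - 49863)) = √(-47198 + 1/(-25121)) = √(-47198 - 1/25121) = √(-1185660959/25121) = I*√29784988951039/25121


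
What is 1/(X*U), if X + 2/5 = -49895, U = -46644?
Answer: 5/11636605188 ≈ 4.2968e-10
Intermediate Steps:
X = -249477/5 (X = -2/5 - 49895 = -249477/5 ≈ -49895.)
1/(X*U) = 1/(-249477/5*(-46644)) = -5/249477*(-1/46644) = 5/11636605188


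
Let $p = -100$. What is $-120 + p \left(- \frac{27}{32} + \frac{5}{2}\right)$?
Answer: $- \frac{2285}{8} \approx -285.63$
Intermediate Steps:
$-120 + p \left(- \frac{27}{32} + \frac{5}{2}\right) = -120 - 100 \left(- \frac{27}{32} + \frac{5}{2}\right) = -120 - \frac{1325}{8} = - \frac{2285}{8}$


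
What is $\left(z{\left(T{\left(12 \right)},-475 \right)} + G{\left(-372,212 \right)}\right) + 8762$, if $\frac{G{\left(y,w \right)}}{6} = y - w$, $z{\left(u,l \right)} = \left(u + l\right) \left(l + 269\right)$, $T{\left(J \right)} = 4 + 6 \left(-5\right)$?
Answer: $108464$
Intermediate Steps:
$T{\left(J \right)} = -26$ ($T{\left(J \right)} = 4 - 30 = -26$)
$z{\left(u,l \right)} = \left(269 + l\right) \left(l + u\right)$ ($z{\left(u,l \right)} = \left(l + u\right) \left(269 + l\right) = \left(269 + l\right) \left(l + u\right)$)
$G{\left(y,w \right)} = - 6 w + 6 y$ ($G{\left(y,w \right)} = 6 \left(y - w\right) = - 6 w + 6 y$)
$\left(z{\left(T{\left(12 \right)},-475 \right)} + G{\left(-372,212 \right)}\right) + 8762 = \left(\left(\left(-475\right)^{2} + 269 \left(-475\right) + 269 \left(-26\right) - -12350\right) + \left(\left(-6\right) 212 + 6 \left(-372\right)\right)\right) + 8762 = \left(\left(225625 - 127775 - 6994 + 12350\right) - 3504\right) + 8762 = \left(103206 - 3504\right) + 8762 = 99702 + 8762 = 108464$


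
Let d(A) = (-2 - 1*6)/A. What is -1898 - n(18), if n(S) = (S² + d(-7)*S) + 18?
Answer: -15824/7 ≈ -2260.6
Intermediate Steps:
d(A) = -8/A (d(A) = (-2 - 6)/A = -8/A)
n(S) = 18 + S² + 8*S/7 (n(S) = (S² + (-8/(-7))*S) + 18 = (S² + (-8*(-⅐))*S) + 18 = (S² + 8*S/7) + 18 = 18 + S² + 8*S/7)
-1898 - n(18) = -1898 - (18 + 18² + (8/7)*18) = -1898 - (18 + 324 + 144/7) = -1898 - 1*2538/7 = -1898 - 2538/7 = -15824/7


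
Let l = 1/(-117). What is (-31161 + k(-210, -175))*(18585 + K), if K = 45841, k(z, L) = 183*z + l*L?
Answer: -524554688072/117 ≈ -4.4834e+9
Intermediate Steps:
l = -1/117 ≈ -0.0085470
k(z, L) = 183*z - L/117
(-31161 + k(-210, -175))*(18585 + K) = (-31161 + (183*(-210) - 1/117*(-175)))*(18585 + 45841) = (-31161 + (-38430 + 175/117))*64426 = (-31161 - 4496135/117)*64426 = -8141972/117*64426 = -524554688072/117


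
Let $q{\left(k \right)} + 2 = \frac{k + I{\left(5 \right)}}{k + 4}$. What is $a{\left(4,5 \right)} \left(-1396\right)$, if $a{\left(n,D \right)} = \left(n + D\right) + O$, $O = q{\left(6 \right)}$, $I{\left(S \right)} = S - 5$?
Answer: $- \frac{53048}{5} \approx -10610.0$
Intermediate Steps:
$I{\left(S \right)} = -5 + S$
$q{\left(k \right)} = -2 + \frac{k}{4 + k}$ ($q{\left(k \right)} = -2 + \frac{k + \left(-5 + 5\right)}{k + 4} = -2 + \frac{k + 0}{4 + k} = -2 + \frac{k}{4 + k}$)
$O = - \frac{7}{5}$ ($O = \frac{-8 - 6}{4 + 6} = \frac{-8 - 6}{10} = \frac{1}{10} \left(-14\right) = - \frac{7}{5} \approx -1.4$)
$a{\left(n,D \right)} = - \frac{7}{5} + D + n$ ($a{\left(n,D \right)} = \left(n + D\right) - \frac{7}{5} = \left(D + n\right) - \frac{7}{5} = - \frac{7}{5} + D + n$)
$a{\left(4,5 \right)} \left(-1396\right) = \left(- \frac{7}{5} + 5 + 4\right) \left(-1396\right) = \frac{38}{5} \left(-1396\right) = - \frac{53048}{5}$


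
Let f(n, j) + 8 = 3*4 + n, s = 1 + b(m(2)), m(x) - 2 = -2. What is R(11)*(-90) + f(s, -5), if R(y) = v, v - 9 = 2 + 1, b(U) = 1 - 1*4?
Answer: -1078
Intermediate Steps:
m(x) = 0 (m(x) = 2 - 2 = 0)
b(U) = -3 (b(U) = 1 - 4 = -3)
s = -2 (s = 1 - 3 = -2)
f(n, j) = 4 + n (f(n, j) = -8 + (3*4 + n) = -8 + (12 + n) = 4 + n)
v = 12 (v = 9 + (2 + 1) = 9 + 3 = 12)
R(y) = 12
R(11)*(-90) + f(s, -5) = 12*(-90) + (4 - 2) = -1080 + 2 = -1078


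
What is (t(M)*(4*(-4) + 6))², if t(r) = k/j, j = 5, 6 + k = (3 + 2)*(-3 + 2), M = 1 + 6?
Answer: 484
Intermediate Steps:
M = 7
k = -11 (k = -6 + (3 + 2)*(-3 + 2) = -6 + 5*(-1) = -6 - 5 = -11)
t(r) = -11/5
(t(M)*(4*(-4) + 6))² = (-11*(4*(-4) + 6)/5)² = (-11*(-16 + 6)/5)² = (-11/5*(-10))² = 22² = 484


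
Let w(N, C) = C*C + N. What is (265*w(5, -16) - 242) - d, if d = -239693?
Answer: 308616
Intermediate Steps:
w(N, C) = N + C² (w(N, C) = C² + N = N + C²)
(265*w(5, -16) - 242) - d = (265*(5 + (-16)²) - 242) - 1*(-239693) = (265*(5 + 256) - 242) + 239693 = (265*261 - 242) + 239693 = (69165 - 242) + 239693 = 68923 + 239693 = 308616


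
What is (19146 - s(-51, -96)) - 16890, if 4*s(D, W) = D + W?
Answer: 9171/4 ≈ 2292.8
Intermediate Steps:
s(D, W) = D/4 + W/4 (s(D, W) = (D + W)/4 = D/4 + W/4)
(19146 - s(-51, -96)) - 16890 = (19146 - ((1/4)*(-51) + (1/4)*(-96))) - 16890 = (19146 - (-51/4 - 24)) - 16890 = (19146 - 1*(-147/4)) - 16890 = (19146 + 147/4) - 16890 = 76731/4 - 16890 = 9171/4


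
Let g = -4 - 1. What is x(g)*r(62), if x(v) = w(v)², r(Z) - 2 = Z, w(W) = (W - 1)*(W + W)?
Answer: 230400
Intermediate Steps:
g = -5
w(W) = 2*W*(-1 + W) (w(W) = (-1 + W)*(2*W) = 2*W*(-1 + W))
r(Z) = 2 + Z
x(v) = 4*v²*(-1 + v)² (x(v) = (2*v*(-1 + v))² = 4*v²*(-1 + v)²)
x(g)*r(62) = (4*(-5)²*(-1 - 5)²)*(2 + 62) = (4*25*(-6)²)*64 = (4*25*36)*64 = 3600*64 = 230400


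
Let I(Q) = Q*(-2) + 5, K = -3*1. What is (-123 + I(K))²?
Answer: 12544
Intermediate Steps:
K = -3
I(Q) = 5 - 2*Q (I(Q) = -2*Q + 5 = 5 - 2*Q)
(-123 + I(K))² = (-123 + (5 - 2*(-3)))² = (-123 + (5 + 6))² = (-123 + 11)² = (-112)² = 12544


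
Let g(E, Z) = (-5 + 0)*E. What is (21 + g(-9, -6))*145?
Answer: 9570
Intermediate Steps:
g(E, Z) = -5*E
(21 + g(-9, -6))*145 = (21 - 5*(-9))*145 = (21 + 45)*145 = 66*145 = 9570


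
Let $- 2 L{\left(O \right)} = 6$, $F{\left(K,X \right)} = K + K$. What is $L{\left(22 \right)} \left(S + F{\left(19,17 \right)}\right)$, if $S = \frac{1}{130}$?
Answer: $- \frac{14823}{130} \approx -114.02$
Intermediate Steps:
$F{\left(K,X \right)} = 2 K$
$S = \frac{1}{130} \approx 0.0076923$
$L{\left(O \right)} = -3$ ($L{\left(O \right)} = \left(- \frac{1}{2}\right) 6 = -3$)
$L{\left(22 \right)} \left(S + F{\left(19,17 \right)}\right) = - 3 \left(\frac{1}{130} + 2 \cdot 19\right) = - 3 \left(\frac{1}{130} + 38\right) = \left(-3\right) \frac{4941}{130} = - \frac{14823}{130}$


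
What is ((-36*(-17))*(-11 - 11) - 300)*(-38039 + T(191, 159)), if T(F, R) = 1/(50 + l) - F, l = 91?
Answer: 24731288252/47 ≈ 5.2620e+8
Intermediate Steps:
T(F, R) = 1/141 - F (T(F, R) = 1/(50 + 91) - F = 1/141 - F)
((-36*(-17))*(-11 - 11) - 300)*(-38039 + T(191, 159)) = ((-36*(-17))*(-11 - 11) - 300)*(-38039 + (1/141 - 1*191)) = (612*(-22) - 300)*(-38039 + (1/141 - 191)) = (-13464 - 300)*(-38039 - 26930/141) = -13764*(-5390429/141) = 24731288252/47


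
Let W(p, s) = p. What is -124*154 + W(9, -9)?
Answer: -19087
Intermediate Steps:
-124*154 + W(9, -9) = -124*154 + 9 = -19096 + 9 = -19087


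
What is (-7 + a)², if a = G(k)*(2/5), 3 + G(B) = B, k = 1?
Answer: 1521/25 ≈ 60.840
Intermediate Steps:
G(B) = -3 + B
a = -⅘ (a = (-3 + 1)*(2/5) = -4/5 = -2*⅖ = -⅘ ≈ -0.80000)
(-7 + a)² = (-7 - ⅘)² = (-39/5)² = 1521/25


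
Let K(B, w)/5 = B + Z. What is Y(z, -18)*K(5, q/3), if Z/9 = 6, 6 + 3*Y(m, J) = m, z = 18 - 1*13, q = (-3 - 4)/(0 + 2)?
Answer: -295/3 ≈ -98.333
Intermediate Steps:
q = -7/2 ≈ -3.5000
z = 5 (z = 18 - 13 = 5)
Y(m, J) = -2 + m/3
Z = 54 (Z = 9*6 = 54)
K(B, w) = 270 + 5*B (K(B, w) = 5*(B + 54) = 5*(54 + B) = 270 + 5*B)
Y(z, -18)*K(5, q/3) = (-2 + (⅓)*5)*(270 + 5*5) = (-2 + 5/3)*(270 + 25) = -⅓*295 = -295/3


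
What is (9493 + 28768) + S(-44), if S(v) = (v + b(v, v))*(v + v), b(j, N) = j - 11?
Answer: 46973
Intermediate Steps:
b(j, N) = -11 + j
S(v) = 2*v*(-11 + 2*v) (S(v) = (v + (-11 + v))*(v + v) = (-11 + 2*v)*(2*v) = 2*v*(-11 + 2*v))
(9493 + 28768) + S(-44) = (9493 + 28768) + 2*(-44)*(-11 + 2*(-44)) = 38261 + 2*(-44)*(-11 - 88) = 38261 + 2*(-44)*(-99) = 38261 + 8712 = 46973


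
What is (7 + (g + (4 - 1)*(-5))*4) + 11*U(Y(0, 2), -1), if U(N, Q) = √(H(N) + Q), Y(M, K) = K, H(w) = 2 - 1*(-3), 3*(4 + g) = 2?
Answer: -133/3 ≈ -44.333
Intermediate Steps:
g = -10/3 (g = -4 + (⅓)*2 = -4 + ⅔ = -10/3 ≈ -3.3333)
H(w) = 5 (H(w) = 2 + 3 = 5)
U(N, Q) = √(5 + Q)
(7 + (g + (4 - 1)*(-5))*4) + 11*U(Y(0, 2), -1) = (7 + (-10/3 + (4 - 1)*(-5))*4) + 11*√(5 - 1) = (7 + (-10/3 + 3*(-5))*4) + 11*√4 = (7 + (-10/3 - 15)*4) + 11*2 = (7 - 55/3*4) + 22 = (7 - 220/3) + 22 = -199/3 + 22 = -133/3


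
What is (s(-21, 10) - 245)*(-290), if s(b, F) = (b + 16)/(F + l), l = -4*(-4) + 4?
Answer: 213295/3 ≈ 71098.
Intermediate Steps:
l = 20 (l = 16 + 4 = 20)
s(b, F) = (16 + b)/(20 + F) (s(b, F) = (b + 16)/(F + 20) = (16 + b)/(20 + F))
(s(-21, 10) - 245)*(-290) = ((16 - 21)/(20 + 10) - 245)*(-290) = (-5/30 - 245)*(-290) = ((1/30)*(-5) - 245)*(-290) = (-⅙ - 245)*(-290) = -1471/6*(-290) = 213295/3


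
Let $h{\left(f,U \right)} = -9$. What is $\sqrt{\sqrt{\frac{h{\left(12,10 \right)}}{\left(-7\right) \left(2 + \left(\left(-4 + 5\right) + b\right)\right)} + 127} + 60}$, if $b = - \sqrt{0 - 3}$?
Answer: $\frac{\sqrt{2940 + 7 \sqrt{7} \sqrt{\frac{-2676 + 889 i \sqrt{3}}{-3 + i \sqrt{3}}}}}{7} \approx 8.443 + 0.00048699 i$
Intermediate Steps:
$b = - i \sqrt{3}$ ($b = - \sqrt{-3} = - i \sqrt{3} \approx - 1.732 i$)
$\sqrt{\sqrt{\frac{h{\left(12,10 \right)}}{\left(-7\right) \left(2 + \left(\left(-4 + 5\right) + b\right)\right)} + 127} + 60} = \sqrt{\sqrt{- \frac{9}{\left(-7\right) \left(2 + \left(\left(-4 + 5\right) - i \sqrt{3}\right)\right)} + 127} + 60} = \sqrt{\sqrt{- \frac{9}{\left(-7\right) \left(2 + \left(1 - i \sqrt{3}\right)\right)} + 127} + 60} = \sqrt{\sqrt{- \frac{9}{\left(-7\right) \left(3 - i \sqrt{3}\right)} + 127} + 60} = \sqrt{\sqrt{- \frac{9}{-21 + 7 i \sqrt{3}} + 127} + 60} = \sqrt{\sqrt{127 - \frac{9}{-21 + 7 i \sqrt{3}}} + 60} = \sqrt{60 + \sqrt{127 - \frac{9}{-21 + 7 i \sqrt{3}}}}$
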